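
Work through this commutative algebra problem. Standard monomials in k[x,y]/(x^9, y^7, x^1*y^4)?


k[x,y]/I, I = (x^9, y^7, x^1*y^4)
Rect: 9x7=63. Corner: (9-1)x(7-4)=24.
dim = 63-24 = 39


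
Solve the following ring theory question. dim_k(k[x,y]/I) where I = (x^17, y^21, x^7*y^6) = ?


k[x,y]/I, I = (x^17, y^21, x^7*y^6)
Rect: 17x21=357. Corner: (17-7)x(21-6)=150.
dim = 357-150 = 207


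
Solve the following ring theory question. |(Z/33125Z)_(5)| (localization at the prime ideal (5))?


5-primary part: 33125=5^4*53
Size=5^4=625


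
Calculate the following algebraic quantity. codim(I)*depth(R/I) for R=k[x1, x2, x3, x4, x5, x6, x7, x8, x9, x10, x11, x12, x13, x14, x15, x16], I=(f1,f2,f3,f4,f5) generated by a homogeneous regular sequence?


codim=5, depth=dim(R/I)=16-5=11
Product=5*11=55


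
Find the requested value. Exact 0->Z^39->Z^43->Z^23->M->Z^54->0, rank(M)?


Alt sum=0:
(-1)^0*39 + (-1)^1*43 + (-1)^2*23 + (-1)^3*? + (-1)^4*54=0
rank(M)=73


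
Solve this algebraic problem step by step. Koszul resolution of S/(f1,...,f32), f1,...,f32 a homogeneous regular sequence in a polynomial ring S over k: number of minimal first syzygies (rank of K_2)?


Regular sequence => Koszul complex is the minimal free resolution.
Syz_1 minimally generated by Koszul relations f_i*e_j - f_j*e_i (i<j): mu(Syz_1) = beta_2 = C(m,2) = m(m-1)/2
m=32
32*31/2 = 496


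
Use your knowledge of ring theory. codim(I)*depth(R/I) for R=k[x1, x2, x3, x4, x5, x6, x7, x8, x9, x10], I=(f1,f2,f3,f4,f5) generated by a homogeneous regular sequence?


codim=5, depth=dim(R/I)=10-5=5
Product=5*5=25


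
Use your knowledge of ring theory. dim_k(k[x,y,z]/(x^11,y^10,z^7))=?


Basis: x^iy^jz^k, i<11,j<10,k<7
11*10*7=770


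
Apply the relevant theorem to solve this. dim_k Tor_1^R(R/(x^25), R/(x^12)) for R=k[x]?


Tor_1(R/I,R/J)=(I cap J)/IJ=(x^25)/(x^37)
dim=37-25=min(25,12)=12


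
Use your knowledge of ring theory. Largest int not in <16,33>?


gcd(16,33)=1 => F=ab-a-b=16*33-16-33=528-49=479


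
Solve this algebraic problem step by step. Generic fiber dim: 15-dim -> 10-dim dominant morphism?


dim(fiber)=dim(X)-dim(Y)=15-10=5


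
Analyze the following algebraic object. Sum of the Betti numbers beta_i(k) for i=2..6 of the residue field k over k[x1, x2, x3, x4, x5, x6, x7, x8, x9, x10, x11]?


Koszul resolution: beta_i(k)=C(n,i), n=11
C(11,2)=55, C(11,3)=165, C(11,4)=330, C(11,5)=462, C(11,6)=462
Sum=1474


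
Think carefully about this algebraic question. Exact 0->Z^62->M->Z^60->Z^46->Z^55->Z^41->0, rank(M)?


Alt sum=0:
(-1)^0*62 + (-1)^1*? + (-1)^2*60 + (-1)^3*46 + (-1)^4*55 + (-1)^5*41=0
rank(M)=90


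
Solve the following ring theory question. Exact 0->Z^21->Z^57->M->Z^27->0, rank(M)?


Alt sum=0:
(-1)^0*21 + (-1)^1*57 + (-1)^2*? + (-1)^3*27=0
rank(M)=63


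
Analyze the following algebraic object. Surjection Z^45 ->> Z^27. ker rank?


rank(ker) = 45-27 = 18


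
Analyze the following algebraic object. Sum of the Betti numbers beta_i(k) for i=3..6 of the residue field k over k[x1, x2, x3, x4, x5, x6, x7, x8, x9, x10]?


Koszul resolution: beta_i(k)=C(n,i), n=10
C(10,3)=120, C(10,4)=210, C(10,5)=252, C(10,6)=210
Sum=792


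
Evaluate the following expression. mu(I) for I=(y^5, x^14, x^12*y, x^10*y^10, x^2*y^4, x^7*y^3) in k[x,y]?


Remove redundant (divisible by others).
x^10*y^10 redundant.
Min: x^14, x^12*y, x^7*y^3, x^2*y^4, y^5
Count=5


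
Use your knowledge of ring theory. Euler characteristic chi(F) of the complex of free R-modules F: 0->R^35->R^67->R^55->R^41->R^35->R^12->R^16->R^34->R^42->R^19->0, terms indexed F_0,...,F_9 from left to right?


chi = sum (-1)^i * rank:
(-1)^0*35=35
(-1)^1*67=-67
(-1)^2*55=55
(-1)^3*41=-41
(-1)^4*35=35
(-1)^5*12=-12
(-1)^6*16=16
(-1)^7*34=-34
(-1)^8*42=42
(-1)^9*19=-19
chi=10


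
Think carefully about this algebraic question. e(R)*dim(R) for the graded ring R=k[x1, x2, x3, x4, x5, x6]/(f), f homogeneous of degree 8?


e(R)=deg(f)=8, dim(R)=6-1=5
e*dim=8*5=40


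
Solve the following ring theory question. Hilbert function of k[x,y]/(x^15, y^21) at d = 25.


k[x,y], I = (x^15, y^21), d = 25
Need i < 15 and d-i < 21.
Range: 5 <= i <= 14.
H(25) = 10


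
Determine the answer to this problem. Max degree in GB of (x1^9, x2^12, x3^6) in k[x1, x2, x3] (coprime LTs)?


Pure powers, coprime LTs => already GB.
Degrees: 9, 12, 6
Max=12


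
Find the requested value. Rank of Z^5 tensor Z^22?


rank(M(x)N) = rank(M)*rank(N)
5*22 = 110


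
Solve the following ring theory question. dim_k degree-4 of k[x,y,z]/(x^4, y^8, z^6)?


Need i<4, j<8, k<6 with i+j+k=4.
For each i, j ranges over max(0,4-i-5)..min(7,4-i):
  i=0: j in [0,4] -> 5
  i=1: j in [0,3] -> 4
  i=2: j in [0,2] -> 3
  i=3: j in [0,1] -> 2
H(4) = 5+4+3+2 = 14


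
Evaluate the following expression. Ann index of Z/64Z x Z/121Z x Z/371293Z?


Exponent = lcm of the cyclic orders; pairwise coprime => product.
2^6*11^2*13^5=64*121*371293=2875292992


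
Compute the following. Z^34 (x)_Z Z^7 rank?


rank(M(x)N) = rank(M)*rank(N)
34*7 = 238


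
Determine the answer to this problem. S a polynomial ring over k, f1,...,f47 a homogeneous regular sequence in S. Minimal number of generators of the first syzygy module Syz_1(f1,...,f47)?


Regular sequence => Koszul complex is the minimal free resolution.
Syz_1 minimally generated by Koszul relations f_i*e_j - f_j*e_i (i<j): mu(Syz_1) = beta_2 = C(m,2) = m(m-1)/2
m=47
47*46/2 = 1081


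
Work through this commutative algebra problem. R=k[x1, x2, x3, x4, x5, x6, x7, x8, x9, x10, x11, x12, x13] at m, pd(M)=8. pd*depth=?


pd+depth=13
depth=13-8=5
pd*depth=8*5=40


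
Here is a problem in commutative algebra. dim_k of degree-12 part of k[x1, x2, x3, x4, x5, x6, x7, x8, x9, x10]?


C(d+n-1,n-1)=C(21,9)=293930


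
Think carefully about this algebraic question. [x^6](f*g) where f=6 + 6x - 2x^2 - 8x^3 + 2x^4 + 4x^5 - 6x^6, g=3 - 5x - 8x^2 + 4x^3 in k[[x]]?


[x^6] = sum a_i*b_j, i+j=6
  -8*4=-32
  2*-8=-16
  4*-5=-20
  -6*3=-18
Sum=-86


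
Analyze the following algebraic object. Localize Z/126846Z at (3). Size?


3-primary part: 126846=3^7*58
Size=3^7=2187


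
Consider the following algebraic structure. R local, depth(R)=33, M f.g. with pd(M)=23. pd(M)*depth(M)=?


pd+depth=33
depth=33-23=10
pd*depth=23*10=230


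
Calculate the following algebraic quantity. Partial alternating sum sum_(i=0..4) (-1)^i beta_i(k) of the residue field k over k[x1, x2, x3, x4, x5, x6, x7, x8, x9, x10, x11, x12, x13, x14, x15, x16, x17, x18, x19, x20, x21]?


Koszul resolution: beta_i(k)=C(n,i), n=21
sum_(i=0..p) (-1)^i C(n,i) = (-1)^p C(n-1,p)
(-1)^4*C(20,4) = (-1)^4*4845 = 4845


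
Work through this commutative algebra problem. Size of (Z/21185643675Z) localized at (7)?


7-primary part: 21185643675=7^10*75
Size=7^10=282475249


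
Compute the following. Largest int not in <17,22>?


gcd(17,22)=1 => F=ab-a-b=17*22-17-22=374-39=335


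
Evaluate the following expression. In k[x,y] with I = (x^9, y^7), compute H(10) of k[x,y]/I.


k[x,y], I = (x^9, y^7), d = 10
Need i < 9 and d-i < 7.
Range: 4 <= i <= 8.
H(10) = 5


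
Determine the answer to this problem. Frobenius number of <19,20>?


gcd(19,20)=1 => F=ab-a-b=19*20-19-20=380-39=341


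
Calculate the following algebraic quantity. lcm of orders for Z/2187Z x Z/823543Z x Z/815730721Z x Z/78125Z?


Exponent = lcm of the cyclic orders; pairwise coprime => product.
3^7*7^7*13^8*5^7=2187*823543*815730721*78125=114781504229278754765625


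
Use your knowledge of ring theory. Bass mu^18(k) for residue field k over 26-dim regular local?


C(n,i)=C(26,18)=1562275


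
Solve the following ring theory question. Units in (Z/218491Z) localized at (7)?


Local ring = Z/16807Z.
phi(16807) = 7^4*(7-1) = 14406


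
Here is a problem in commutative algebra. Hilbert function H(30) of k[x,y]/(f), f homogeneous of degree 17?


H(t)=d for t>=d-1.
d=17, t=30
H(30)=17


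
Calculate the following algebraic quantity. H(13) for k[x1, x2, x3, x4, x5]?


C(d+n-1,n-1)=C(17,4)=2380


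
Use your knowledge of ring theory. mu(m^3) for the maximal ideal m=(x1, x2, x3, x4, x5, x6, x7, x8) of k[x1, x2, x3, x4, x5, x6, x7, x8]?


Graded Nakayama: mu(m^d) = dim_k (m^d/m^(d+1)) = #degree-3 monomials in 8 vars
C(n+d-1,d)=C(10,3)=120


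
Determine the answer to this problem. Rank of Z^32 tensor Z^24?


rank(M(x)N) = rank(M)*rank(N)
32*24 = 768


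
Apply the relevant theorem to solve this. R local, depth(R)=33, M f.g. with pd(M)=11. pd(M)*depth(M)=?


pd+depth=33
depth=33-11=22
pd*depth=11*22=242


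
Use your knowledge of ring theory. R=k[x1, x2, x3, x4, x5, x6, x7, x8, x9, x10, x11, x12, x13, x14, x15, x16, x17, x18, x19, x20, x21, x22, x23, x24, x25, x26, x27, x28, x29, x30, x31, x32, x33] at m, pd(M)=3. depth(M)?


pd+depth=depth(R)=33
depth=33-3=30


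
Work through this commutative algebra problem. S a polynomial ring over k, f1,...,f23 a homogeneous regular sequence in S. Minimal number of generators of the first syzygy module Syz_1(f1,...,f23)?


Regular sequence => Koszul complex is the minimal free resolution.
Syz_1 minimally generated by Koszul relations f_i*e_j - f_j*e_i (i<j): mu(Syz_1) = beta_2 = C(m,2) = m(m-1)/2
m=23
23*22/2 = 253


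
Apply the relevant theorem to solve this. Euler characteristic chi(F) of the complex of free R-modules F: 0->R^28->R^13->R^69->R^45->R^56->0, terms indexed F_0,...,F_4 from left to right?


chi = sum (-1)^i * rank:
(-1)^0*28=28
(-1)^1*13=-13
(-1)^2*69=69
(-1)^3*45=-45
(-1)^4*56=56
chi=95


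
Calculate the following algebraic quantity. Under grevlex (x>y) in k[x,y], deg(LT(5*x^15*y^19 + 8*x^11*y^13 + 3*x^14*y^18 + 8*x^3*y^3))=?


LT: 5*x^15*y^19
deg_x=15, deg_y=19
Total=15+19=34


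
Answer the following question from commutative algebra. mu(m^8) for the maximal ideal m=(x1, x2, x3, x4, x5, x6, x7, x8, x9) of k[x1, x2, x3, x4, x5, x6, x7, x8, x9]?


Graded Nakayama: mu(m^d) = dim_k (m^d/m^(d+1)) = #degree-8 monomials in 9 vars
C(n+d-1,d)=C(16,8)=12870


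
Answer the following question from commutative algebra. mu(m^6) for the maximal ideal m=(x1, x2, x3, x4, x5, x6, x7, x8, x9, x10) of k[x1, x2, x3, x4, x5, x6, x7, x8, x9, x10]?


Graded Nakayama: mu(m^d) = dim_k (m^d/m^(d+1)) = #degree-6 monomials in 10 vars
C(n+d-1,d)=C(15,6)=5005


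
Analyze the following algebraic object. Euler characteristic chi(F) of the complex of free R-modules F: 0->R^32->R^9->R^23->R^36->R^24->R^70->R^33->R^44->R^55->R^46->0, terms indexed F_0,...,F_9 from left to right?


chi = sum (-1)^i * rank:
(-1)^0*32=32
(-1)^1*9=-9
(-1)^2*23=23
(-1)^3*36=-36
(-1)^4*24=24
(-1)^5*70=-70
(-1)^6*33=33
(-1)^7*44=-44
(-1)^8*55=55
(-1)^9*46=-46
chi=-38


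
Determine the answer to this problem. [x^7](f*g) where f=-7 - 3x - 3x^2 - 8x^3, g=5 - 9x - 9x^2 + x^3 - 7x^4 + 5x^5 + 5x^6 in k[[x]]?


[x^7] = sum a_i*b_j, i+j=7
  -3*5=-15
  -3*5=-15
  -8*-7=56
Sum=26


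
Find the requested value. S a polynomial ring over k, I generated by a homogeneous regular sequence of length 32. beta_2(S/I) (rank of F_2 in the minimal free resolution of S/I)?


Regular sequence => Koszul complex is the minimal free resolution.
Syz_1 minimally generated by Koszul relations f_i*e_j - f_j*e_i (i<j): mu(Syz_1) = beta_2 = C(m,2) = m(m-1)/2
m=32
32*31/2 = 496


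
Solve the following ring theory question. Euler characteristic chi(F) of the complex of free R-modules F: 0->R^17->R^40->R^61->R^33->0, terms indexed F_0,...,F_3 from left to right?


chi = sum (-1)^i * rank:
(-1)^0*17=17
(-1)^1*40=-40
(-1)^2*61=61
(-1)^3*33=-33
chi=5


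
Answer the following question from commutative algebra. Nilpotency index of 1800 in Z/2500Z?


1800^k mod 2500:
k=1: 1800
k=2: 0
First zero at k = 2


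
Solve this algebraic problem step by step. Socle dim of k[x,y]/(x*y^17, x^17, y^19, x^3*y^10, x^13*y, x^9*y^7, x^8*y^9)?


Socle = ann(m) = span of standard monomials u with x*u, y*u in I (staircase corners).
Minimal generators: x^17, x^13*y, x^9*y^7, x^8*y^9, x^3*y^10, x*y^17, y^19
Corners: y^18, x^2y^16, x^7y^9, x^8y^8, x^12y^6, x^16
Socle dim=6


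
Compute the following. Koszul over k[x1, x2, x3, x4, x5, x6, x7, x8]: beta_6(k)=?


C(n,i)=C(8,6)=28


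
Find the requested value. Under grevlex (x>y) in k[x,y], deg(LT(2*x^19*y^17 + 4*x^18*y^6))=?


LT: 2*x^19*y^17
deg_x=19, deg_y=17
Total=19+17=36


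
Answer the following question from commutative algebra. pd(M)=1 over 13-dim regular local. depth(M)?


pd+depth=depth(R)=13
depth=13-1=12


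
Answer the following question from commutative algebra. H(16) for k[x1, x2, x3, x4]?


C(d+n-1,n-1)=C(19,3)=969


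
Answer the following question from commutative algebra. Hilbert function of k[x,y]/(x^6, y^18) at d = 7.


k[x,y], I = (x^6, y^18), d = 7
Need i < 6 and d-i < 18.
Range: 0 <= i <= 5.
H(7) = 6


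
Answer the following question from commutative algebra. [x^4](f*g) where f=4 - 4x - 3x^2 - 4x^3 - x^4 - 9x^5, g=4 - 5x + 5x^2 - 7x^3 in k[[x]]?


[x^4] = sum a_i*b_j, i+j=4
  -4*-7=28
  -3*5=-15
  -4*-5=20
  -1*4=-4
Sum=29


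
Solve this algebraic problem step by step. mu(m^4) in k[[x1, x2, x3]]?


C(n+d-1,d)=C(6,4)=15


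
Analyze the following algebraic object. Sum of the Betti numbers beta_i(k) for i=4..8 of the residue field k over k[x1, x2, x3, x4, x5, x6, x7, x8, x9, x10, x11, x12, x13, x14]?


Koszul resolution: beta_i(k)=C(n,i), n=14
C(14,4)=1001, C(14,5)=2002, C(14,6)=3003, C(14,7)=3432, C(14,8)=3003
Sum=12441


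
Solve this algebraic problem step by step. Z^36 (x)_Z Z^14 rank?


rank(M(x)N) = rank(M)*rank(N)
36*14 = 504


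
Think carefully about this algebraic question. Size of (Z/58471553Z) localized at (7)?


7-primary part: 58471553=7^7*71
Size=7^7=823543


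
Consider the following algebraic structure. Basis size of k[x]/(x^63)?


Basis: 1,x,...,x^62
dim=63


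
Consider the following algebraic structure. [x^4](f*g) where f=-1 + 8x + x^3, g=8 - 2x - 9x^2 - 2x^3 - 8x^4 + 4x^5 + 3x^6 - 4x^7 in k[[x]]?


[x^4] = sum a_i*b_j, i+j=4
  -1*-8=8
  8*-2=-16
  1*-2=-2
Sum=-10


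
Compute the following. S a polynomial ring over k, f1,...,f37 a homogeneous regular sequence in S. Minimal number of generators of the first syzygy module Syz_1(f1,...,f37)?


Regular sequence => Koszul complex is the minimal free resolution.
Syz_1 minimally generated by Koszul relations f_i*e_j - f_j*e_i (i<j): mu(Syz_1) = beta_2 = C(m,2) = m(m-1)/2
m=37
37*36/2 = 666


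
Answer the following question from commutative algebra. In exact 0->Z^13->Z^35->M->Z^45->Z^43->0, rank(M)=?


Alt sum=0:
(-1)^0*13 + (-1)^1*35 + (-1)^2*? + (-1)^3*45 + (-1)^4*43=0
rank(M)=24


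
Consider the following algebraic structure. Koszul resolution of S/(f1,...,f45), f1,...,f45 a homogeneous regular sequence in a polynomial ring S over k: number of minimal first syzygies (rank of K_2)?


Regular sequence => Koszul complex is the minimal free resolution.
Syz_1 minimally generated by Koszul relations f_i*e_j - f_j*e_i (i<j): mu(Syz_1) = beta_2 = C(m,2) = m(m-1)/2
m=45
45*44/2 = 990


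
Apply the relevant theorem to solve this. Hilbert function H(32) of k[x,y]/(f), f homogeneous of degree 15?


H(t)=d for t>=d-1.
d=15, t=32
H(32)=15


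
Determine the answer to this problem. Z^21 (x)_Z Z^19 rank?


rank(M(x)N) = rank(M)*rank(N)
21*19 = 399


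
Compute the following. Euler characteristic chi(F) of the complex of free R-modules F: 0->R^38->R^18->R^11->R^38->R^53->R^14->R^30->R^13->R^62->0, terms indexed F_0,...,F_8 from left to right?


chi = sum (-1)^i * rank:
(-1)^0*38=38
(-1)^1*18=-18
(-1)^2*11=11
(-1)^3*38=-38
(-1)^4*53=53
(-1)^5*14=-14
(-1)^6*30=30
(-1)^7*13=-13
(-1)^8*62=62
chi=111


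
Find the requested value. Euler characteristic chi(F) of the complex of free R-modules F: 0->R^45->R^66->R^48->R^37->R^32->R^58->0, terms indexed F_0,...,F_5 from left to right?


chi = sum (-1)^i * rank:
(-1)^0*45=45
(-1)^1*66=-66
(-1)^2*48=48
(-1)^3*37=-37
(-1)^4*32=32
(-1)^5*58=-58
chi=-36


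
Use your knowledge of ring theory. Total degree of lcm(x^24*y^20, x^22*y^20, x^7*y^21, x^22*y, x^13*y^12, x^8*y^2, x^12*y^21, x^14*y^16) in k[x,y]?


lcm = componentwise max:
x: max(24,22,7,22,13,8,12,14)=24
y: max(20,20,21,1,12,2,21,16)=21
Total=24+21=45


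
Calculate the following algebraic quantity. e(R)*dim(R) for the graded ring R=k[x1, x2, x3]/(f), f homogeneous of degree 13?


e(R)=deg(f)=13, dim(R)=3-1=2
e*dim=13*2=26


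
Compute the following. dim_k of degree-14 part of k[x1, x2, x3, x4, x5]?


C(d+n-1,n-1)=C(18,4)=3060


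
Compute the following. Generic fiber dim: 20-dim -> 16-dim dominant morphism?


dim(fiber)=dim(X)-dim(Y)=20-16=4


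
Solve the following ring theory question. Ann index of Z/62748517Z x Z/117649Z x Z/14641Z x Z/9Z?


Exponent = lcm of the cyclic orders; pairwise coprime => product.
13^7*7^6*11^4*3^2=62748517*117649*14641*9=972758325138476877


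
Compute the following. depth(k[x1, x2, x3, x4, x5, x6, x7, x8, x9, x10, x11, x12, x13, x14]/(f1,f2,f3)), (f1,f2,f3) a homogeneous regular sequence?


depth(R)=14
depth(R/I)=14-3=11


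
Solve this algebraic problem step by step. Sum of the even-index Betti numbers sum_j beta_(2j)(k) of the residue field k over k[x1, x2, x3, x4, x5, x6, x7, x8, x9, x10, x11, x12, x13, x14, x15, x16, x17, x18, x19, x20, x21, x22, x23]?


Koszul resolution: beta_i(k)=C(n,i), n=23
sum_even C(23,i) = 2^(n-1) = 2^22 = 4194304


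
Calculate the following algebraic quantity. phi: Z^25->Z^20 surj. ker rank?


rank(ker) = 25-20 = 5


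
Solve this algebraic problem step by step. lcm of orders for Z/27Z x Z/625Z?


Exponent = lcm of the cyclic orders; pairwise coprime => product.
3^3*5^4=27*625=16875


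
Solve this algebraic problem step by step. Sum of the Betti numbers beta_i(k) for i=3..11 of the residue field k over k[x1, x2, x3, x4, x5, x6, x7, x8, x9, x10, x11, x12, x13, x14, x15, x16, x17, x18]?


Koszul resolution: beta_i(k)=C(n,i), n=18
C(18,3)=816, C(18,4)=3060, C(18,5)=8568, C(18,6)=18564, C(18,7)=31824, C(18,8)=43758, C(18,9)=48620, C(18,10)=43758, C(18,11)=31824
Sum=230792


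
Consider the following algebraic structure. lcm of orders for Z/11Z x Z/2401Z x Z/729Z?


Exponent = lcm of the cyclic orders; pairwise coprime => product.
11^1*7^4*3^6=11*2401*729=19253619


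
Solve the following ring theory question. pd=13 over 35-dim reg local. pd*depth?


pd+depth=35
depth=35-13=22
pd*depth=13*22=286


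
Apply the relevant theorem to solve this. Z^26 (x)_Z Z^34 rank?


rank(M(x)N) = rank(M)*rank(N)
26*34 = 884


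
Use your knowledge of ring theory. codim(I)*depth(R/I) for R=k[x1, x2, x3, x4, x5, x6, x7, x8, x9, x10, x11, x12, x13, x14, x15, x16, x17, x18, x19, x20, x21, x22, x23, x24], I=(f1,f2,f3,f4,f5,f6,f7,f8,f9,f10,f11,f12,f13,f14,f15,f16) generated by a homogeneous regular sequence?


codim=16, depth=dim(R/I)=24-16=8
Product=16*8=128


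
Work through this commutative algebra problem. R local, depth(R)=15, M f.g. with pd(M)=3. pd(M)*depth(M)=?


pd+depth=15
depth=15-3=12
pd*depth=3*12=36


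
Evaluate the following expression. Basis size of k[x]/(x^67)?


Basis: 1,x,...,x^66
dim=67


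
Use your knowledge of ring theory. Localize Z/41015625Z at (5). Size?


5-primary part: 41015625=5^9*21
Size=5^9=1953125


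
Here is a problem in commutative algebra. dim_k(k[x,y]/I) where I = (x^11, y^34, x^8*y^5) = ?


k[x,y]/I, I = (x^11, y^34, x^8*y^5)
Rect: 11x34=374. Corner: (11-8)x(34-5)=87.
dim = 374-87 = 287


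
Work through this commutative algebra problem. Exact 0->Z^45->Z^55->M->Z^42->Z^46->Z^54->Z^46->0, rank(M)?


Alt sum=0:
(-1)^0*45 + (-1)^1*55 + (-1)^2*? + (-1)^3*42 + (-1)^4*46 + (-1)^5*54 + (-1)^6*46=0
rank(M)=14


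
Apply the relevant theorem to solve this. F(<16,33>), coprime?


gcd(16,33)=1 => F=ab-a-b=16*33-16-33=528-49=479


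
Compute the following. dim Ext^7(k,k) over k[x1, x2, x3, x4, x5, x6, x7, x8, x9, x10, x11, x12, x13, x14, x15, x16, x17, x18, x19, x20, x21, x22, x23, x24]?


C(n,i)=C(24,7)=346104


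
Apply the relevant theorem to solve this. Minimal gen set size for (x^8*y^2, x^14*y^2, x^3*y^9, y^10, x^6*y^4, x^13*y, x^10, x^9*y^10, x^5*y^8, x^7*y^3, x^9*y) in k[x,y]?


Remove redundant (divisible by others).
x^14*y^2 redundant.
x^13*y redundant.
x^9*y^10 redundant.
Min: x^10, x^9*y, x^8*y^2, x^7*y^3, x^6*y^4, x^5*y^8, x^3*y^9, y^10
Count=8


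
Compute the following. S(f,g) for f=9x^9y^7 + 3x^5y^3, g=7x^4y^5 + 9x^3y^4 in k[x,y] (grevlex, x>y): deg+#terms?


LT(f)=9x^9y^7, LT(g)=7x^4y^5
lcm(LM)=x^9y^7
S(f,g) (scaled by 63 to clear denominators) = 7*f - 9x^5y^2*g = -81x^8y^6 + 21x^5y^3
2 terms, deg 14.
14+2=16


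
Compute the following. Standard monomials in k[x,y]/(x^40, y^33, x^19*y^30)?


k[x,y]/I, I = (x^40, y^33, x^19*y^30)
Rect: 40x33=1320. Corner: (40-19)x(33-30)=63.
dim = 1320-63 = 1257


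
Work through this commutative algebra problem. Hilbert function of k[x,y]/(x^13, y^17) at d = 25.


k[x,y], I = (x^13, y^17), d = 25
Need i < 13 and d-i < 17.
Range: 9 <= i <= 12.
H(25) = 4


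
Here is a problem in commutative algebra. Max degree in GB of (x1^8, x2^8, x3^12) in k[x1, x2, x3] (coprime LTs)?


Pure powers, coprime LTs => already GB.
Degrees: 8, 8, 12
Max=12


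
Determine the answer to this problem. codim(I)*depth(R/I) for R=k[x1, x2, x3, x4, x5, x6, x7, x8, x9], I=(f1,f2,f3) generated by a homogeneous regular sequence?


codim=3, depth=dim(R/I)=9-3=6
Product=3*6=18


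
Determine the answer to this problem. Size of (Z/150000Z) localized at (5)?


5-primary part: 150000=5^5*48
Size=5^5=3125


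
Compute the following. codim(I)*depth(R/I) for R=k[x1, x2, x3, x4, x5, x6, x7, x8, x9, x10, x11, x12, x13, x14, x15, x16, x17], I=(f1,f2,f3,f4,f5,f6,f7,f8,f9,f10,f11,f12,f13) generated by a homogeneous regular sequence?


codim=13, depth=dim(R/I)=17-13=4
Product=13*4=52


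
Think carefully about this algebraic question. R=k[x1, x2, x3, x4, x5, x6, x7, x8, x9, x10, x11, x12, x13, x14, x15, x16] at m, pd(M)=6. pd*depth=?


pd+depth=16
depth=16-6=10
pd*depth=6*10=60


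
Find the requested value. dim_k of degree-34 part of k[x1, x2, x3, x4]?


C(d+n-1,n-1)=C(37,3)=7770


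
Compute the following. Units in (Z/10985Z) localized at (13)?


Local ring = Z/2197Z.
phi(2197) = 13^2*(13-1) = 2028


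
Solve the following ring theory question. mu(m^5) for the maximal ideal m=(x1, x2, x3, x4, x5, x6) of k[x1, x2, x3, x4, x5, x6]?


Graded Nakayama: mu(m^d) = dim_k (m^d/m^(d+1)) = #degree-5 monomials in 6 vars
C(n+d-1,d)=C(10,5)=252


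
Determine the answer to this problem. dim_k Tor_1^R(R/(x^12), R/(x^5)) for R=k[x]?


Tor_1(R/I,R/J)=(I cap J)/IJ=(x^12)/(x^17)
dim=17-12=min(12,5)=5


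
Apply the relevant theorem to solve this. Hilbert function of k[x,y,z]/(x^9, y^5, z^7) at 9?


Need i<9, j<5, k<7 with i+j+k=9.
For each i, j ranges over max(0,9-i-6)..min(4,9-i):
  i=0: j in [3,4] -> 2
  i=1: j in [2,4] -> 3
  i=2: j in [1,4] -> 4
  i=3: j in [0,4] -> 5
  i=4: j in [0,4] -> 5
  i=5: j in [0,4] -> 5
  i=6: j in [0,3] -> 4
  i=7: j in [0,2] -> 3
  i=8: j in [0,1] -> 2
H(9) = 2+3+4+5+5+5+4+3+2 = 33


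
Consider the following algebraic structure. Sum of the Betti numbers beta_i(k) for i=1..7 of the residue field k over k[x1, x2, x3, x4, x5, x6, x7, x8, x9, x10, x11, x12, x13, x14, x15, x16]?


Koszul resolution: beta_i(k)=C(n,i), n=16
C(16,1)=16, C(16,2)=120, C(16,3)=560, C(16,4)=1820, C(16,5)=4368, C(16,6)=8008, C(16,7)=11440
Sum=26332


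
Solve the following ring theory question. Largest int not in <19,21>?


gcd(19,21)=1 => F=ab-a-b=19*21-19-21=399-40=359


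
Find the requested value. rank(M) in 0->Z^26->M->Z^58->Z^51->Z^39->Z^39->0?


Alt sum=0:
(-1)^0*26 + (-1)^1*? + (-1)^2*58 + (-1)^3*51 + (-1)^4*39 + (-1)^5*39=0
rank(M)=33


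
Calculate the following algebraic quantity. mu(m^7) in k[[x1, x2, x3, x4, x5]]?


C(n+d-1,d)=C(11,7)=330


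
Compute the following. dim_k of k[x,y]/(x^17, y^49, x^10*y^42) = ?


k[x,y]/I, I = (x^17, y^49, x^10*y^42)
Rect: 17x49=833. Corner: (17-10)x(49-42)=49.
dim = 833-49 = 784


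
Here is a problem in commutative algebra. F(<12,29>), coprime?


gcd(12,29)=1 => F=ab-a-b=12*29-12-29=348-41=307


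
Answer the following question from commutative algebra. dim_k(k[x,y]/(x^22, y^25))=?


Basis: x^i*y^j, i<22, j<25
22*25=550


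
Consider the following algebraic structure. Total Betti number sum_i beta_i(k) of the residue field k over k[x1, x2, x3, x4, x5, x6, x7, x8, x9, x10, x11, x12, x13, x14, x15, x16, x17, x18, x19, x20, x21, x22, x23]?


Koszul resolution: beta_i(k)=C(n,i), n=23
sum_i C(23,i) = 2^23 = 8388608


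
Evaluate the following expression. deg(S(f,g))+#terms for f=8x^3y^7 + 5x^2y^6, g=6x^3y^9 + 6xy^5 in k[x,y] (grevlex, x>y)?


LT(f)=8x^3y^7, LT(g)=6x^3y^9
lcm(LM)=x^3y^9
S(f,g) (scaled by 48 to clear denominators) = 6y^2*f - 8*g = 30x^2y^8 - 48xy^5
2 terms, deg 10.
10+2=12


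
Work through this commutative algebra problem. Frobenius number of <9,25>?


gcd(9,25)=1 => F=ab-a-b=9*25-9-25=225-34=191


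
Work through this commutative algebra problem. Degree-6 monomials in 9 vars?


C(d+n-1,n-1)=C(14,8)=3003


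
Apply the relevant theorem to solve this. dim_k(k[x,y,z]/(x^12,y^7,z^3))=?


Basis: x^iy^jz^k, i<12,j<7,k<3
12*7*3=252


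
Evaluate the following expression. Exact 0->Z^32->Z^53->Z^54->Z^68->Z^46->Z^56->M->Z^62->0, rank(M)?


Alt sum=0:
(-1)^0*32 + (-1)^1*53 + (-1)^2*54 + (-1)^3*68 + (-1)^4*46 + (-1)^5*56 + (-1)^6*? + (-1)^7*62=0
rank(M)=107


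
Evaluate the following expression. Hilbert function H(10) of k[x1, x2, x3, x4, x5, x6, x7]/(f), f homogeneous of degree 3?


C(16,6)-C(13,6)=8008-1716=6292


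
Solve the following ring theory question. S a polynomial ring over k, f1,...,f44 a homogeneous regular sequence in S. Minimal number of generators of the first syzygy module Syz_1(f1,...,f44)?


Regular sequence => Koszul complex is the minimal free resolution.
Syz_1 minimally generated by Koszul relations f_i*e_j - f_j*e_i (i<j): mu(Syz_1) = beta_2 = C(m,2) = m(m-1)/2
m=44
44*43/2 = 946


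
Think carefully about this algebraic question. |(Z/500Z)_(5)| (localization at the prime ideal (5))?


5-primary part: 500=5^3*4
Size=5^3=125


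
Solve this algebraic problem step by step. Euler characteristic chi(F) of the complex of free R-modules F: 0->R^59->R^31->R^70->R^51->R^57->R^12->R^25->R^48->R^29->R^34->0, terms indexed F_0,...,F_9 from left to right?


chi = sum (-1)^i * rank:
(-1)^0*59=59
(-1)^1*31=-31
(-1)^2*70=70
(-1)^3*51=-51
(-1)^4*57=57
(-1)^5*12=-12
(-1)^6*25=25
(-1)^7*48=-48
(-1)^8*29=29
(-1)^9*34=-34
chi=64


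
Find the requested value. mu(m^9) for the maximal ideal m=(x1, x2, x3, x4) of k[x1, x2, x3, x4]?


Graded Nakayama: mu(m^d) = dim_k (m^d/m^(d+1)) = #degree-9 monomials in 4 vars
C(n+d-1,d)=C(12,9)=220


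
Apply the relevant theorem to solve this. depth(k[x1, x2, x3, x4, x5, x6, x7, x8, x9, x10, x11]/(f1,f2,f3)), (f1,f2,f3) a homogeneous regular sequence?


depth(R)=11
depth(R/I)=11-3=8


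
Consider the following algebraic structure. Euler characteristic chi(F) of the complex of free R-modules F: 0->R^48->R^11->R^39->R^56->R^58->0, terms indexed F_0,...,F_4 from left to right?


chi = sum (-1)^i * rank:
(-1)^0*48=48
(-1)^1*11=-11
(-1)^2*39=39
(-1)^3*56=-56
(-1)^4*58=58
chi=78


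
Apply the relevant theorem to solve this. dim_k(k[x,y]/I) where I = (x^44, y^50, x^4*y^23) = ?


k[x,y]/I, I = (x^44, y^50, x^4*y^23)
Rect: 44x50=2200. Corner: (44-4)x(50-23)=1080.
dim = 2200-1080 = 1120


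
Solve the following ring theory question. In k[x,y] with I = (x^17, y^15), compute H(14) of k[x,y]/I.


k[x,y], I = (x^17, y^15), d = 14
Need i < 17 and d-i < 15.
Range: 0 <= i <= 14.
H(14) = 15


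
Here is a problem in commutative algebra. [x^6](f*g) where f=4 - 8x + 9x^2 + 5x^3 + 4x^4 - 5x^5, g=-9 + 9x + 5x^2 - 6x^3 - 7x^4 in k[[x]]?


[x^6] = sum a_i*b_j, i+j=6
  9*-7=-63
  5*-6=-30
  4*5=20
  -5*9=-45
Sum=-118


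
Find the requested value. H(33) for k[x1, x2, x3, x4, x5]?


C(d+n-1,n-1)=C(37,4)=66045


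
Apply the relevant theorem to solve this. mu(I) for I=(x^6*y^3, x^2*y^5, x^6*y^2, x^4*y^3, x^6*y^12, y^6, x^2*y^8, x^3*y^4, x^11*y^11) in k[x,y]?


Remove redundant (divisible by others).
x^6*y^3 redundant.
x^6*y^12 redundant.
x^2*y^8 redundant.
x^11*y^11 redundant.
Min: x^6*y^2, x^4*y^3, x^3*y^4, x^2*y^5, y^6
Count=5


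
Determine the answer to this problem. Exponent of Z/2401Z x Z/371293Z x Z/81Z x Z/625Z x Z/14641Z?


Exponent = lcm of the cyclic orders; pairwise coprime => product.
7^4*13^5*3^4*5^4*11^4=2401*371293*81*625*14641=660761451383158125


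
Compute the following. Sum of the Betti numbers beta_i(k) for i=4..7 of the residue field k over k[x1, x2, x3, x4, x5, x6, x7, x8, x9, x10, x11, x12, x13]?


Koszul resolution: beta_i(k)=C(n,i), n=13
C(13,4)=715, C(13,5)=1287, C(13,6)=1716, C(13,7)=1716
Sum=5434


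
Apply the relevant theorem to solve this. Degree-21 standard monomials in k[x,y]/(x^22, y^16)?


k[x,y], I = (x^22, y^16), d = 21
Need i < 22 and d-i < 16.
Range: 6 <= i <= 21.
H(21) = 16


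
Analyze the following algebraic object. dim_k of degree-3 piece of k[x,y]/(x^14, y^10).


k[x,y], I = (x^14, y^10), d = 3
Need i < 14 and d-i < 10.
Range: 0 <= i <= 3.
H(3) = 4


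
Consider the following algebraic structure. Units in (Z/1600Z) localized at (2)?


Local ring = Z/64Z.
phi(64) = 2^5*(2-1) = 32


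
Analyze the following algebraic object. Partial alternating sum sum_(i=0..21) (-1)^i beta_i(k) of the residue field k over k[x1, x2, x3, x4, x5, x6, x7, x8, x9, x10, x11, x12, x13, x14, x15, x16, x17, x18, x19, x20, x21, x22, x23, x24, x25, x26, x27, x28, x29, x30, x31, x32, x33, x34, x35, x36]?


Koszul resolution: beta_i(k)=C(n,i), n=36
sum_(i=0..p) (-1)^i C(n,i) = (-1)^p C(n-1,p)
(-1)^21*C(35,21) = (-1)^21*2319959400 = -2319959400


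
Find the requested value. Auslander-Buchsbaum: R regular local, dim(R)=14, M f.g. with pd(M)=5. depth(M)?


pd+depth=depth(R)=14
depth=14-5=9


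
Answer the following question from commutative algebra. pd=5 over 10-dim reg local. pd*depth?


pd+depth=10
depth=10-5=5
pd*depth=5*5=25


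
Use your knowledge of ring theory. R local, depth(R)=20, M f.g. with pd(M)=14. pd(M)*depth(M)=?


pd+depth=20
depth=20-14=6
pd*depth=14*6=84


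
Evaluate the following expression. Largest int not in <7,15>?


gcd(7,15)=1 => F=ab-a-b=7*15-7-15=105-22=83


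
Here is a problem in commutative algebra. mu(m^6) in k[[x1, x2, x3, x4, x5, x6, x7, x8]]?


C(n+d-1,d)=C(13,6)=1716


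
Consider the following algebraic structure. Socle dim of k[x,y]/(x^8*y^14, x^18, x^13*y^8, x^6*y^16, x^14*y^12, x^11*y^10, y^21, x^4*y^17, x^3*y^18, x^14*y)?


Socle = ann(m) = span of standard monomials u with x*u, y*u in I (staircase corners).
Redundant generators: x^14*y^12
Minimal generators: x^18, x^14*y, x^13*y^8, x^11*y^10, x^8*y^14, x^6*y^16, x^4*y^17, x^3*y^18, y^21
Corners: x^2y^20, x^3y^17, x^5y^16, x^7y^15, x^10y^13, x^12y^9, x^13y^7, x^17
Socle dim=8


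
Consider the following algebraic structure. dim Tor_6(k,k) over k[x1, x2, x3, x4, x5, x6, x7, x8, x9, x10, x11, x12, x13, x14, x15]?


Koszul: C(n,i)=C(15,6)=5005


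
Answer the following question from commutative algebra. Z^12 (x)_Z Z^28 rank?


rank(M(x)N) = rank(M)*rank(N)
12*28 = 336


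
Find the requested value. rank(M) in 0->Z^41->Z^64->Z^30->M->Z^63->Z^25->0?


Alt sum=0:
(-1)^0*41 + (-1)^1*64 + (-1)^2*30 + (-1)^3*? + (-1)^4*63 + (-1)^5*25=0
rank(M)=45


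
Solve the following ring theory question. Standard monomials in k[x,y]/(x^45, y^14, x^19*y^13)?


k[x,y]/I, I = (x^45, y^14, x^19*y^13)
Rect: 45x14=630. Corner: (45-19)x(14-13)=26.
dim = 630-26 = 604


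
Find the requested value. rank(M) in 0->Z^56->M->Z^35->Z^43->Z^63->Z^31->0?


Alt sum=0:
(-1)^0*56 + (-1)^1*? + (-1)^2*35 + (-1)^3*43 + (-1)^4*63 + (-1)^5*31=0
rank(M)=80


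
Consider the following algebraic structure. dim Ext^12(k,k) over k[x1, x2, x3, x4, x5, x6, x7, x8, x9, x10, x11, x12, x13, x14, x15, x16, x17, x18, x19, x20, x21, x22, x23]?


C(n,i)=C(23,12)=1352078


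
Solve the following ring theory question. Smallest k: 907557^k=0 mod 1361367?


907557^k mod 1361367:
k=1: 907557
k=2: 441
k=3: 1352106
k=4: 194481
k=5: 0
First zero at k = 5


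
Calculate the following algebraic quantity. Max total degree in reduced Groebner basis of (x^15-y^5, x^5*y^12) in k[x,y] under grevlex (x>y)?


LT(f1)=x^15, LT(f2)=x^5y^12, lcm=x^15y^12
S(f1,f2) = y^12*f1 - x^10*f2 = -y^17
Reduced GB = {f1, f2, y^17}; degrees 15, 17, 17
Max = 17


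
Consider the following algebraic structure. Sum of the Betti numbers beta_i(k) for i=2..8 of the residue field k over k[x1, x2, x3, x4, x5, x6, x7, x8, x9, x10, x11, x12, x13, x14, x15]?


Koszul resolution: beta_i(k)=C(n,i), n=15
C(15,2)=105, C(15,3)=455, C(15,4)=1365, C(15,5)=3003, C(15,6)=5005, C(15,7)=6435, C(15,8)=6435
Sum=22803


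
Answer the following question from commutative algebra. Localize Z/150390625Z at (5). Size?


5-primary part: 150390625=5^9*77
Size=5^9=1953125


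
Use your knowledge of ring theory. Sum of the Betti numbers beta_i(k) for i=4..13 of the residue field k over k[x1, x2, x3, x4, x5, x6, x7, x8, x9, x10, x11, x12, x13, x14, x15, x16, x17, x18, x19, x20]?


Koszul resolution: beta_i(k)=C(n,i), n=20
C(20,4)=4845, C(20,5)=15504, C(20,6)=38760, C(20,7)=77520, C(20,8)=125970, C(20,9)=167960, C(20,10)=184756, C(20,11)=167960, C(20,12)=125970, C(20,13)=77520
Sum=986765


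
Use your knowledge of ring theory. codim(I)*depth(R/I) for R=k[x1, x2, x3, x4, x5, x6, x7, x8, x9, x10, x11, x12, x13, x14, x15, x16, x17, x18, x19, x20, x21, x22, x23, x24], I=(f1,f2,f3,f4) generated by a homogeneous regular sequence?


codim=4, depth=dim(R/I)=24-4=20
Product=4*20=80


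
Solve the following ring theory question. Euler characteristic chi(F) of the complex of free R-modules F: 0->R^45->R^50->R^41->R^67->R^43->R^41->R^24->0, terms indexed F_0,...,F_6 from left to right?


chi = sum (-1)^i * rank:
(-1)^0*45=45
(-1)^1*50=-50
(-1)^2*41=41
(-1)^3*67=-67
(-1)^4*43=43
(-1)^5*41=-41
(-1)^6*24=24
chi=-5


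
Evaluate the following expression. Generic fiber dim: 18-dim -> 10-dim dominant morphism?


dim(fiber)=dim(X)-dim(Y)=18-10=8


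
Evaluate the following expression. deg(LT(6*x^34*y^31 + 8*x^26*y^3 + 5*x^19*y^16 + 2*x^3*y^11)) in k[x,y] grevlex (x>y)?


LT: 6*x^34*y^31
deg_x=34, deg_y=31
Total=34+31=65


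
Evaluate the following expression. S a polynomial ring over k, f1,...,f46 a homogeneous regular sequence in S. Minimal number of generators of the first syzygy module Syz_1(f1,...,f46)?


Regular sequence => Koszul complex is the minimal free resolution.
Syz_1 minimally generated by Koszul relations f_i*e_j - f_j*e_i (i<j): mu(Syz_1) = beta_2 = C(m,2) = m(m-1)/2
m=46
46*45/2 = 1035


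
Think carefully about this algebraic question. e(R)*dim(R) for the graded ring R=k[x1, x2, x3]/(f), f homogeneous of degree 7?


e(R)=deg(f)=7, dim(R)=3-1=2
e*dim=7*2=14


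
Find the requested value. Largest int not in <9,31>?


gcd(9,31)=1 => F=ab-a-b=9*31-9-31=279-40=239


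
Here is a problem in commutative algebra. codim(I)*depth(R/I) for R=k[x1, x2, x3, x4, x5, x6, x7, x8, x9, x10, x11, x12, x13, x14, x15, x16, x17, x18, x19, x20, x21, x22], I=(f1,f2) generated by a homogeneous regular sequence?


codim=2, depth=dim(R/I)=22-2=20
Product=2*20=40


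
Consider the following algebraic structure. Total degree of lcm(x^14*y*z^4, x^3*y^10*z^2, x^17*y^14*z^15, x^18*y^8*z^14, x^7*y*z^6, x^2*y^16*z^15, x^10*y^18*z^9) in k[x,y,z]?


lcm = componentwise max:
x: max(14,3,17,18,7,2,10)=18
y: max(1,10,14,8,1,16,18)=18
z: max(4,2,15,14,6,15,9)=15
Total=18+18+15=51


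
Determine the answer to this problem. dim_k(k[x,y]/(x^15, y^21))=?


Basis: x^i*y^j, i<15, j<21
15*21=315


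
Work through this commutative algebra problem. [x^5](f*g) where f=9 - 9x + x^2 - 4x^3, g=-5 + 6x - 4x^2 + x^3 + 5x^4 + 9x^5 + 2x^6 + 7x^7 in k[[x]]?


[x^5] = sum a_i*b_j, i+j=5
  9*9=81
  -9*5=-45
  1*1=1
  -4*-4=16
Sum=53


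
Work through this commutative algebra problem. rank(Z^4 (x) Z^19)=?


rank(M(x)N) = rank(M)*rank(N)
4*19 = 76


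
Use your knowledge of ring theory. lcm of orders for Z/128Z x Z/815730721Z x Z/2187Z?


Exponent = lcm of the cyclic orders; pairwise coprime => product.
2^7*13^8*3^7=128*815730721*2187=228352395113856


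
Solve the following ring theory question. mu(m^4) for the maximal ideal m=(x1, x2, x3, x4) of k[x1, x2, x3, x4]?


Graded Nakayama: mu(m^d) = dim_k (m^d/m^(d+1)) = #degree-4 monomials in 4 vars
C(n+d-1,d)=C(7,4)=35


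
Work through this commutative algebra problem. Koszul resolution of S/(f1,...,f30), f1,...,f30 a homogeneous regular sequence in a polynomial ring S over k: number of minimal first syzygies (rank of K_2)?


Regular sequence => Koszul complex is the minimal free resolution.
Syz_1 minimally generated by Koszul relations f_i*e_j - f_j*e_i (i<j): mu(Syz_1) = beta_2 = C(m,2) = m(m-1)/2
m=30
30*29/2 = 435


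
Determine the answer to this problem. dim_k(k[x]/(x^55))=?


Basis: 1,x,...,x^54
dim=55


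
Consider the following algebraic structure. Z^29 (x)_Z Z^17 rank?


rank(M(x)N) = rank(M)*rank(N)
29*17 = 493


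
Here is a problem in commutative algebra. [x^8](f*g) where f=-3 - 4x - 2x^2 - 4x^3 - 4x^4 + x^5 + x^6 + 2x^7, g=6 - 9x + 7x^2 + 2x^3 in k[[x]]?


[x^8] = sum a_i*b_j, i+j=8
  1*2=2
  1*7=7
  2*-9=-18
Sum=-9


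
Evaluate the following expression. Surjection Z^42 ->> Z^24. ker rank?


rank(ker) = 42-24 = 18


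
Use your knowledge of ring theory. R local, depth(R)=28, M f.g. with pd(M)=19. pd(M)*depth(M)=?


pd+depth=28
depth=28-19=9
pd*depth=19*9=171


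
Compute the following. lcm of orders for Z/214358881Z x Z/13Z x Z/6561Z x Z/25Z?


Exponent = lcm of the cyclic orders; pairwise coprime => product.
11^8*13^1*3^8*5^2=214358881*13*6561*25=457082800928325


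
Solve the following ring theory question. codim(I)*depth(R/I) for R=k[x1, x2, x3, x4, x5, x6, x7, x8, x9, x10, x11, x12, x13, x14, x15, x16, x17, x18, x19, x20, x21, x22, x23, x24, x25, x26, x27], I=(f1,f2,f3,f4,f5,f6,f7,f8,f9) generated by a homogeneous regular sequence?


codim=9, depth=dim(R/I)=27-9=18
Product=9*18=162


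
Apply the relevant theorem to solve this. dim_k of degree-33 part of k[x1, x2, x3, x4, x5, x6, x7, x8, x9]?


C(d+n-1,n-1)=C(41,8)=95548245


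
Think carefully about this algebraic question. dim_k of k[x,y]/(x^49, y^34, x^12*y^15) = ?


k[x,y]/I, I = (x^49, y^34, x^12*y^15)
Rect: 49x34=1666. Corner: (49-12)x(34-15)=703.
dim = 1666-703 = 963


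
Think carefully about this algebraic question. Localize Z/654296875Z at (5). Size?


5-primary part: 654296875=5^10*67
Size=5^10=9765625


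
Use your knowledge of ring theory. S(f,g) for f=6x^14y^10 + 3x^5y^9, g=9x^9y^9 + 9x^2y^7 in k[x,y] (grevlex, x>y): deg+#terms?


LT(f)=6x^14y^10, LT(g)=9x^9y^9
lcm(LM)=x^14y^10
S(f,g) (scaled by 54 to clear denominators) = 9*f - 6x^5y*g = -54x^7y^8 + 27x^5y^9
2 terms, deg 15.
15+2=17


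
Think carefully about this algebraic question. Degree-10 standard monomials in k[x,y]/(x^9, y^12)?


k[x,y], I = (x^9, y^12), d = 10
Need i < 9 and d-i < 12.
Range: 0 <= i <= 8.
H(10) = 9
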